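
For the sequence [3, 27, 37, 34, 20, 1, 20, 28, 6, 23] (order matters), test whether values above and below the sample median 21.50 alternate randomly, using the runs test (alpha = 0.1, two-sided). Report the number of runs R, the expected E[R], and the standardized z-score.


Step 1: Compute median = 21.50; label A = above, B = below.
Labels in order: BAAABBBABA  (n_A = 5, n_B = 5)
Step 2: Count runs R = 6.
Step 3: Under H0 (random ordering), E[R] = 2*n_A*n_B/(n_A+n_B) + 1 = 2*5*5/10 + 1 = 6.0000.
        Var[R] = 2*n_A*n_B*(2*n_A*n_B - n_A - n_B) / ((n_A+n_B)^2 * (n_A+n_B-1)) = 2000/900 = 2.2222.
        SD[R] = 1.4907.
Step 4: R = E[R], so z = 0 with no continuity correction.
Step 5: Two-sided p-value via normal approximation = 2*(1 - Phi(|z|)) = 1.000000.
Step 6: alpha = 0.1. fail to reject H0.

R = 6, z = 0.0000, p = 1.000000, fail to reject H0.


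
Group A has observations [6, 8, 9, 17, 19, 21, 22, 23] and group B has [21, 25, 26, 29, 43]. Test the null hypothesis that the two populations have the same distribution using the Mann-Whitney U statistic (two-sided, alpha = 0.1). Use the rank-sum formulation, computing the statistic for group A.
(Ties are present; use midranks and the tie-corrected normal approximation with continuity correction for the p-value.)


Step 1: Combine and sort all 13 observations; assign midranks.
sorted (value, group): (6,X), (8,X), (9,X), (17,X), (19,X), (21,X), (21,Y), (22,X), (23,X), (25,Y), (26,Y), (29,Y), (43,Y)
ranks: 6->1, 8->2, 9->3, 17->4, 19->5, 21->6.5, 21->6.5, 22->8, 23->9, 25->10, 26->11, 29->12, 43->13
Step 2: Rank sum for X: R1 = 1 + 2 + 3 + 4 + 5 + 6.5 + 8 + 9 = 38.5.
Step 3: U_X = R1 - n1(n1+1)/2 = 38.5 - 8*9/2 = 38.5 - 36 = 2.5.
       U_Y = n1*n2 - U_X = 40 - 2.5 = 37.5.
Step 4: Ties are present, so use the tie-corrected normal approximation (with continuity correction) for the p-value.
Step 5: p-value = 0.012704; compare to alpha = 0.1. reject H0.

U_X = 2.5, p = 0.012704, reject H0 at alpha = 0.1.


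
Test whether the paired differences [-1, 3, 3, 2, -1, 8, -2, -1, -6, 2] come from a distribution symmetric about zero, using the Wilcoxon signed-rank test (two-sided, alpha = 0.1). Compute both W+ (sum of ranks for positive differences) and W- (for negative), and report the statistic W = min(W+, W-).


Step 1: Drop any zero differences (none here) and take |d_i|.
|d| = [1, 3, 3, 2, 1, 8, 2, 1, 6, 2]
Step 2: Midrank |d_i| (ties get averaged ranks).
ranks: |1|->2, |3|->7.5, |3|->7.5, |2|->5, |1|->2, |8|->10, |2|->5, |1|->2, |6|->9, |2|->5
Step 3: Attach original signs; sum ranks with positive sign and with negative sign.
W+ = 7.5 + 7.5 + 5 + 10 + 5 = 35
W- = 2 + 2 + 5 + 2 + 9 = 20
(Check: W+ + W- = 55 should equal n(n+1)/2 = 55.)
Step 4: Test statistic W = min(W+, W-) = 20.
Step 5: Ties in |d|, so use the tie-corrected normal approximation.
        E[W] = n(n+1)/4 = 10*11/4 = 27.5.
        Tie groups: |d|=1 (t=3), |d|=2 (t=3), |d|=3 (t=2); sum(t^3 - t) = 54.
        Var[W] = n(n+1)(2n+1)/24 - sum(t^3-t)/48 = 2310/24 - 54/48 = 95.125.
        z = (W - E[W]) / sqrt(Var[W]) = (20 - 27.5) / 9.7532 = -0.7690.
        Two-sided p = 2*Phi(z) = 0.441906.
Step 6: alpha = 0.1. fail to reject H0.

W+ = 35, W- = 20, W = min = 20, p = 0.441906, fail to reject H0.


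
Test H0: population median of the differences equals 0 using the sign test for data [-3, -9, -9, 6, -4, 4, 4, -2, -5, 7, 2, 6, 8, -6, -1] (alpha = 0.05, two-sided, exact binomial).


Step 1: Discard zero differences. Original n = 15; n_eff = number of nonzero differences = 15.
Nonzero differences (with sign): -3, -9, -9, +6, -4, +4, +4, -2, -5, +7, +2, +6, +8, -6, -1
Step 2: Count signs: positive = 7, negative = 8.
Step 3: Under H0: P(positive) = 0.5, so the number of positives S ~ Bin(15, 0.5).
Step 4: Two-sided exact p-value = sum of Bin(15,0.5) probabilities at or below the observed probability = 1.000000.
Step 5: alpha = 0.05. fail to reject H0.

n_eff = 15, pos = 7, neg = 8, p = 1.000000, fail to reject H0.


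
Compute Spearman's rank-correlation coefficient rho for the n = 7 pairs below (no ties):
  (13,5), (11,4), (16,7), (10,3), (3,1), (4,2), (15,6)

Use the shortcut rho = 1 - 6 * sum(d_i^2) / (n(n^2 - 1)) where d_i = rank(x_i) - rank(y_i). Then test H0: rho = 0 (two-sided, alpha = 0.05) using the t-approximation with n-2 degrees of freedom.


Step 1: Rank x and y separately (midranks; no ties here).
rank(x): 13->5, 11->4, 16->7, 10->3, 3->1, 4->2, 15->6
rank(y): 5->5, 4->4, 7->7, 3->3, 1->1, 2->2, 6->6
Step 2: d_i = R_x(i) - R_y(i); compute d_i^2.
  (5-5)^2=0, (4-4)^2=0, (7-7)^2=0, (3-3)^2=0, (1-1)^2=0, (2-2)^2=0, (6-6)^2=0
sum(d^2) = 0.
Step 3: rho = 1 - 6*0 / (7*(7^2 - 1)) = 1 - 0/336 = 1.000000.
Step 5: Two-sided p-value from the t-distribution with 5 df = 0.000000.
Step 6: alpha = 0.05. reject H0.

rho = 1.0000, p = 0.000000, reject H0 at alpha = 0.05.


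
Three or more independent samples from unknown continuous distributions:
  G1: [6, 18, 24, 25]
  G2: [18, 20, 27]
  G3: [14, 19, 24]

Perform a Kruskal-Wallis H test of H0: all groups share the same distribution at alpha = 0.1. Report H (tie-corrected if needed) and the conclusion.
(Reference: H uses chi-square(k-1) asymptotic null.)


Step 1: Combine all N = 10 observations and assign midranks.
sorted (value, group, rank): (6,G1,1), (14,G3,2), (18,G1,3.5), (18,G2,3.5), (19,G3,5), (20,G2,6), (24,G1,7.5), (24,G3,7.5), (25,G1,9), (27,G2,10)
Step 2: Sum ranks within each group.
R_1 = 21 (n_1 = 4)
R_2 = 19.5 (n_2 = 3)
R_3 = 14.5 (n_3 = 3)
Step 3: H = 12/(N(N+1)) * sum(R_i^2/n_i) - 3(N+1)
     = 12/(10*11) * (21^2/4 + 19.5^2/3 + 14.5^2/3) - 3*11
     = 0.109091 * 307.083 - 33
     = 0.500000.
Step 4: Ties present; correction factor C = 1 - 12/(10^3 - 10) = 0.987879. Corrected H = 0.500000 / 0.987879 = 0.506135.
Step 5: Under H0, H ~ chi^2(2); p-value = 0.776415.
Step 6: alpha = 0.1. fail to reject H0.

H = 0.5061, df = 2, p = 0.776415, fail to reject H0.


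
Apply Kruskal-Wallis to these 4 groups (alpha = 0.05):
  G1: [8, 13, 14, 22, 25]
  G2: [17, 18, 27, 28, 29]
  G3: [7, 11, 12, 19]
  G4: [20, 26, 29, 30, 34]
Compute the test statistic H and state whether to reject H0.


Step 1: Combine all N = 19 observations and assign midranks.
sorted (value, group, rank): (7,G3,1), (8,G1,2), (11,G3,3), (12,G3,4), (13,G1,5), (14,G1,6), (17,G2,7), (18,G2,8), (19,G3,9), (20,G4,10), (22,G1,11), (25,G1,12), (26,G4,13), (27,G2,14), (28,G2,15), (29,G2,16.5), (29,G4,16.5), (30,G4,18), (34,G4,19)
Step 2: Sum ranks within each group.
R_1 = 36 (n_1 = 5)
R_2 = 60.5 (n_2 = 5)
R_3 = 17 (n_3 = 4)
R_4 = 76.5 (n_4 = 5)
Step 3: H = 12/(N(N+1)) * sum(R_i^2/n_i) - 3(N+1)
     = 12/(19*20) * (36^2/5 + 60.5^2/5 + 17^2/4 + 76.5^2/5) - 3*20
     = 0.031579 * 2233.95 - 60
     = 10.545789.
Step 4: Ties present; correction factor C = 1 - 6/(19^3 - 19) = 0.999123. Corrected H = 10.545789 / 0.999123 = 10.555048.
Step 5: Under H0, H ~ chi^2(3); p-value = 0.014392.
Step 6: alpha = 0.05. reject H0.

H = 10.5550, df = 3, p = 0.014392, reject H0.


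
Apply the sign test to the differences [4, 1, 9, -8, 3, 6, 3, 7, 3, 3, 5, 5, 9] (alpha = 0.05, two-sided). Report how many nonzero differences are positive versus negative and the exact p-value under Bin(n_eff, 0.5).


Step 1: Discard zero differences. Original n = 13; n_eff = number of nonzero differences = 13.
Nonzero differences (with sign): +4, +1, +9, -8, +3, +6, +3, +7, +3, +3, +5, +5, +9
Step 2: Count signs: positive = 12, negative = 1.
Step 3: Under H0: P(positive) = 0.5, so the number of positives S ~ Bin(13, 0.5).
Step 4: Two-sided exact p-value = sum of Bin(13,0.5) probabilities at or below the observed probability = 0.003418.
Step 5: alpha = 0.05. reject H0.

n_eff = 13, pos = 12, neg = 1, p = 0.003418, reject H0.


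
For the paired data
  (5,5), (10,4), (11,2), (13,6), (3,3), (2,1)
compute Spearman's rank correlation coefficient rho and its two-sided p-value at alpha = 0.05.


Step 1: Rank x and y separately (midranks; no ties here).
rank(x): 5->3, 10->4, 11->5, 13->6, 3->2, 2->1
rank(y): 5->5, 4->4, 2->2, 6->6, 3->3, 1->1
Step 2: d_i = R_x(i) - R_y(i); compute d_i^2.
  (3-5)^2=4, (4-4)^2=0, (5-2)^2=9, (6-6)^2=0, (2-3)^2=1, (1-1)^2=0
sum(d^2) = 14.
Step 3: rho = 1 - 6*14 / (6*(6^2 - 1)) = 1 - 84/210 = 0.600000.
Step 4: Under H0, t = rho * sqrt((n-2)/(1-rho^2)) = 1.5000 ~ t(4).
Step 5: Two-sided p-value from the t-distribution with 4 df = 0.208000.
Step 6: alpha = 0.05. fail to reject H0.

rho = 0.6000, p = 0.208000, fail to reject H0 at alpha = 0.05.


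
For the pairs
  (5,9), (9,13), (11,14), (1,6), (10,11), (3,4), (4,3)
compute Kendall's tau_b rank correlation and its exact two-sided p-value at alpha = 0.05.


Step 1: Enumerate the 21 unordered pairs (i,j) with i<j and classify each by sign(x_j-x_i) * sign(y_j-y_i).
  (1,2):dx=+4,dy=+4->C; (1,3):dx=+6,dy=+5->C; (1,4):dx=-4,dy=-3->C; (1,5):dx=+5,dy=+2->C
  (1,6):dx=-2,dy=-5->C; (1,7):dx=-1,dy=-6->C; (2,3):dx=+2,dy=+1->C; (2,4):dx=-8,dy=-7->C
  (2,5):dx=+1,dy=-2->D; (2,6):dx=-6,dy=-9->C; (2,7):dx=-5,dy=-10->C; (3,4):dx=-10,dy=-8->C
  (3,5):dx=-1,dy=-3->C; (3,6):dx=-8,dy=-10->C; (3,7):dx=-7,dy=-11->C; (4,5):dx=+9,dy=+5->C
  (4,6):dx=+2,dy=-2->D; (4,7):dx=+3,dy=-3->D; (5,6):dx=-7,dy=-7->C; (5,7):dx=-6,dy=-8->C
  (6,7):dx=+1,dy=-1->D
Step 2: C = 17, D = 4, total pairs = 21.
Step 3: tau = (C - D)/(n(n-1)/2) = (17 - 4)/21 = 0.619048.
Step 4: Exact two-sided p-value (enumerate n! = 5040 permutations of y under H0): p = 0.069048.
Step 5: alpha = 0.05. fail to reject H0.

tau_b = 0.6190 (C=17, D=4), p = 0.069048, fail to reject H0.


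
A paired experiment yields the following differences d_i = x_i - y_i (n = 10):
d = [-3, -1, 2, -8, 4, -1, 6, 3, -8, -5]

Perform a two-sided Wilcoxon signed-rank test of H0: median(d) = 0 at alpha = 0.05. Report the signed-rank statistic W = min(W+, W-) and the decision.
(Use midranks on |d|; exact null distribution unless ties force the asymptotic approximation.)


Step 1: Drop any zero differences (none here) and take |d_i|.
|d| = [3, 1, 2, 8, 4, 1, 6, 3, 8, 5]
Step 2: Midrank |d_i| (ties get averaged ranks).
ranks: |3|->4.5, |1|->1.5, |2|->3, |8|->9.5, |4|->6, |1|->1.5, |6|->8, |3|->4.5, |8|->9.5, |5|->7
Step 3: Attach original signs; sum ranks with positive sign and with negative sign.
W+ = 3 + 6 + 8 + 4.5 = 21.5
W- = 4.5 + 1.5 + 9.5 + 1.5 + 9.5 + 7 = 33.5
(Check: W+ + W- = 55 should equal n(n+1)/2 = 55.)
Step 4: Test statistic W = min(W+, W-) = 21.5.
Step 5: Ties in |d|, so use the tie-corrected normal approximation.
        E[W] = n(n+1)/4 = 10*11/4 = 27.5.
        Tie groups: |d|=1 (t=2), |d|=3 (t=2), |d|=8 (t=2); sum(t^3 - t) = 18.
        Var[W] = n(n+1)(2n+1)/24 - sum(t^3-t)/48 = 2310/24 - 18/48 = 95.875.
        z = (W - E[W]) / sqrt(Var[W]) = (21.5 - 27.5) / 9.7916 = -0.6128.
        Two-sided p = 2*Phi(z) = 0.540027.
Step 6: alpha = 0.05. fail to reject H0.

W+ = 21.5, W- = 33.5, W = min = 21.5, p = 0.540027, fail to reject H0.


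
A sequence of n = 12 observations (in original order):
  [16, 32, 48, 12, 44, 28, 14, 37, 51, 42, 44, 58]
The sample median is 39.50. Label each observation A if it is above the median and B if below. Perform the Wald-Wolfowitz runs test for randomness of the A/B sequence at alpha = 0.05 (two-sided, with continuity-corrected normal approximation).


Step 1: Compute median = 39.50; label A = above, B = below.
Labels in order: BBABABBBAAAA  (n_A = 6, n_B = 6)
Step 2: Count runs R = 6.
Step 3: Under H0 (random ordering), E[R] = 2*n_A*n_B/(n_A+n_B) + 1 = 2*6*6/12 + 1 = 7.0000.
        Var[R] = 2*n_A*n_B*(2*n_A*n_B - n_A - n_B) / ((n_A+n_B)^2 * (n_A+n_B-1)) = 4320/1584 = 2.7273.
        SD[R] = 1.6514.
Step 4: Continuity-corrected z = (R + 0.5 - E[R]) / SD[R] = (6 + 0.5 - 7.0000) / 1.6514 = -0.3028.
Step 5: Two-sided p-value via normal approximation = 2*(1 - Phi(|z|)) = 0.762069.
Step 6: alpha = 0.05. fail to reject H0.

R = 6, z = -0.3028, p = 0.762069, fail to reject H0.


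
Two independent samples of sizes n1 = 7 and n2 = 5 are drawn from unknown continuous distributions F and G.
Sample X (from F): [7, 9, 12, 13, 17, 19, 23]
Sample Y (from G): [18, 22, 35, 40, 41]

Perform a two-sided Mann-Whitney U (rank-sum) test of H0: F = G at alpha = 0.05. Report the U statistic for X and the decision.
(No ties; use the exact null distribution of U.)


Step 1: Combine and sort all 12 observations; assign midranks.
sorted (value, group): (7,X), (9,X), (12,X), (13,X), (17,X), (18,Y), (19,X), (22,Y), (23,X), (35,Y), (40,Y), (41,Y)
ranks: 7->1, 9->2, 12->3, 13->4, 17->5, 18->6, 19->7, 22->8, 23->9, 35->10, 40->11, 41->12
Step 2: Rank sum for X: R1 = 1 + 2 + 3 + 4 + 5 + 7 + 9 = 31.
Step 3: U_X = R1 - n1(n1+1)/2 = 31 - 7*8/2 = 31 - 28 = 3.
       U_Y = n1*n2 - U_X = 35 - 3 = 32.
Step 4: No ties, so the exact null distribution of U (based on enumerating the C(12,7) = 792 equally likely rank assignments) gives the two-sided p-value.
Step 5: p-value = 0.017677; compare to alpha = 0.05. reject H0.

U_X = 3, p = 0.017677, reject H0 at alpha = 0.05.


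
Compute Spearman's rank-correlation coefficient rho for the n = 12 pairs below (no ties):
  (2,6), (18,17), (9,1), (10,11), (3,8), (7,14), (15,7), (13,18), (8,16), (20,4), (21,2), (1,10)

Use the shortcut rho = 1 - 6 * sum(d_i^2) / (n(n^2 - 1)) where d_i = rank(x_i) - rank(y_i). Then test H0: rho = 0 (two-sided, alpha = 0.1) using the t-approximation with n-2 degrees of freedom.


Step 1: Rank x and y separately (midranks; no ties here).
rank(x): 2->2, 18->10, 9->6, 10->7, 3->3, 7->4, 15->9, 13->8, 8->5, 20->11, 21->12, 1->1
rank(y): 6->4, 17->11, 1->1, 11->8, 8->6, 14->9, 7->5, 18->12, 16->10, 4->3, 2->2, 10->7
Step 2: d_i = R_x(i) - R_y(i); compute d_i^2.
  (2-4)^2=4, (10-11)^2=1, (6-1)^2=25, (7-8)^2=1, (3-6)^2=9, (4-9)^2=25, (9-5)^2=16, (8-12)^2=16, (5-10)^2=25, (11-3)^2=64, (12-2)^2=100, (1-7)^2=36
sum(d^2) = 322.
Step 3: rho = 1 - 6*322 / (12*(12^2 - 1)) = 1 - 1932/1716 = -0.125874.
Step 4: Under H0, t = rho * sqrt((n-2)/(1-rho^2)) = -0.4012 ~ t(10).
Step 5: Two-sided p-value from the t-distribution with 10 df = 0.696683.
Step 6: alpha = 0.1. fail to reject H0.

rho = -0.1259, p = 0.696683, fail to reject H0 at alpha = 0.1.


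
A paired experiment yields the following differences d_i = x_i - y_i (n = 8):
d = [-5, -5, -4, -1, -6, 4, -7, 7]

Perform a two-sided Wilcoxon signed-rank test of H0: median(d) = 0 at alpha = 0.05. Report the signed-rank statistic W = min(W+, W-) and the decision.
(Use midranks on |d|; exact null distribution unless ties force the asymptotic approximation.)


Step 1: Drop any zero differences (none here) and take |d_i|.
|d| = [5, 5, 4, 1, 6, 4, 7, 7]
Step 2: Midrank |d_i| (ties get averaged ranks).
ranks: |5|->4.5, |5|->4.5, |4|->2.5, |1|->1, |6|->6, |4|->2.5, |7|->7.5, |7|->7.5
Step 3: Attach original signs; sum ranks with positive sign and with negative sign.
W+ = 2.5 + 7.5 = 10
W- = 4.5 + 4.5 + 2.5 + 1 + 6 + 7.5 = 26
(Check: W+ + W- = 36 should equal n(n+1)/2 = 36.)
Step 4: Test statistic W = min(W+, W-) = 10.
Step 5: Ties in |d|, so use the tie-corrected normal approximation.
        E[W] = n(n+1)/4 = 8*9/4 = 18.
        Tie groups: |d|=4 (t=2), |d|=5 (t=2), |d|=7 (t=2); sum(t^3 - t) = 18.
        Var[W] = n(n+1)(2n+1)/24 - sum(t^3-t)/48 = 1224/24 - 18/48 = 50.625.
        z = (W - E[W]) / sqrt(Var[W]) = (10 - 18) / 7.1151 = -1.1244.
        Two-sided p = 2*Phi(z) = 0.260858.
Step 6: alpha = 0.05. fail to reject H0.

W+ = 10, W- = 26, W = min = 10, p = 0.260858, fail to reject H0.


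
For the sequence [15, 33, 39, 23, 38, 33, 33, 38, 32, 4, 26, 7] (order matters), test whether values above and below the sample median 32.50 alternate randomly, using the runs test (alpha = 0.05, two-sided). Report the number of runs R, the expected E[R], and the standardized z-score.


Step 1: Compute median = 32.50; label A = above, B = below.
Labels in order: BAABAAAABBBB  (n_A = 6, n_B = 6)
Step 2: Count runs R = 5.
Step 3: Under H0 (random ordering), E[R] = 2*n_A*n_B/(n_A+n_B) + 1 = 2*6*6/12 + 1 = 7.0000.
        Var[R] = 2*n_A*n_B*(2*n_A*n_B - n_A - n_B) / ((n_A+n_B)^2 * (n_A+n_B-1)) = 4320/1584 = 2.7273.
        SD[R] = 1.6514.
Step 4: Continuity-corrected z = (R + 0.5 - E[R]) / SD[R] = (5 + 0.5 - 7.0000) / 1.6514 = -0.9083.
Step 5: Two-sided p-value via normal approximation = 2*(1 - Phi(|z|)) = 0.363722.
Step 6: alpha = 0.05. fail to reject H0.

R = 5, z = -0.9083, p = 0.363722, fail to reject H0.


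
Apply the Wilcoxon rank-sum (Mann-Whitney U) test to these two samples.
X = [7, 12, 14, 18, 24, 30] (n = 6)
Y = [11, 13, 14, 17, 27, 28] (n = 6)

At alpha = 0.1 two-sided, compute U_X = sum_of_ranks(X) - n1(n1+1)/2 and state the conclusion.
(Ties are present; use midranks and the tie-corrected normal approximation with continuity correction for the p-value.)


Step 1: Combine and sort all 12 observations; assign midranks.
sorted (value, group): (7,X), (11,Y), (12,X), (13,Y), (14,X), (14,Y), (17,Y), (18,X), (24,X), (27,Y), (28,Y), (30,X)
ranks: 7->1, 11->2, 12->3, 13->4, 14->5.5, 14->5.5, 17->7, 18->8, 24->9, 27->10, 28->11, 30->12
Step 2: Rank sum for X: R1 = 1 + 3 + 5.5 + 8 + 9 + 12 = 38.5.
Step 3: U_X = R1 - n1(n1+1)/2 = 38.5 - 6*7/2 = 38.5 - 21 = 17.5.
       U_Y = n1*n2 - U_X = 36 - 17.5 = 18.5.
Step 4: Ties are present, so use the tie-corrected normal approximation (with continuity correction) for the p-value.
Step 5: p-value = 1.000000; compare to alpha = 0.1. fail to reject H0.

U_X = 17.5, p = 1.000000, fail to reject H0 at alpha = 0.1.


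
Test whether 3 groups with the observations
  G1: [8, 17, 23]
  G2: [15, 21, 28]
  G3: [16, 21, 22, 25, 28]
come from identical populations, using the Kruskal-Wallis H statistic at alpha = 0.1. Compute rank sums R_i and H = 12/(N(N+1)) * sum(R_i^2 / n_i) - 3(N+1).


Step 1: Combine all N = 11 observations and assign midranks.
sorted (value, group, rank): (8,G1,1), (15,G2,2), (16,G3,3), (17,G1,4), (21,G2,5.5), (21,G3,5.5), (22,G3,7), (23,G1,8), (25,G3,9), (28,G2,10.5), (28,G3,10.5)
Step 2: Sum ranks within each group.
R_1 = 13 (n_1 = 3)
R_2 = 18 (n_2 = 3)
R_3 = 35 (n_3 = 5)
Step 3: H = 12/(N(N+1)) * sum(R_i^2/n_i) - 3(N+1)
     = 12/(11*12) * (13^2/3 + 18^2/3 + 35^2/5) - 3*12
     = 0.090909 * 409.333 - 36
     = 1.212121.
Step 4: Ties present; correction factor C = 1 - 12/(11^3 - 11) = 0.990909. Corrected H = 1.212121 / 0.990909 = 1.223242.
Step 5: Under H0, H ~ chi^2(2); p-value = 0.542471.
Step 6: alpha = 0.1. fail to reject H0.

H = 1.2232, df = 2, p = 0.542471, fail to reject H0.


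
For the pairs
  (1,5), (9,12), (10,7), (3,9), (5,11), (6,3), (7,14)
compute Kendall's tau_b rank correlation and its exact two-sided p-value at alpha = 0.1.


Step 1: Enumerate the 21 unordered pairs (i,j) with i<j and classify each by sign(x_j-x_i) * sign(y_j-y_i).
  (1,2):dx=+8,dy=+7->C; (1,3):dx=+9,dy=+2->C; (1,4):dx=+2,dy=+4->C; (1,5):dx=+4,dy=+6->C
  (1,6):dx=+5,dy=-2->D; (1,7):dx=+6,dy=+9->C; (2,3):dx=+1,dy=-5->D; (2,4):dx=-6,dy=-3->C
  (2,5):dx=-4,dy=-1->C; (2,6):dx=-3,dy=-9->C; (2,7):dx=-2,dy=+2->D; (3,4):dx=-7,dy=+2->D
  (3,5):dx=-5,dy=+4->D; (3,6):dx=-4,dy=-4->C; (3,7):dx=-3,dy=+7->D; (4,5):dx=+2,dy=+2->C
  (4,6):dx=+3,dy=-6->D; (4,7):dx=+4,dy=+5->C; (5,6):dx=+1,dy=-8->D; (5,7):dx=+2,dy=+3->C
  (6,7):dx=+1,dy=+11->C
Step 2: C = 13, D = 8, total pairs = 21.
Step 3: tau = (C - D)/(n(n-1)/2) = (13 - 8)/21 = 0.238095.
Step 4: Exact two-sided p-value (enumerate n! = 5040 permutations of y under H0): p = 0.561905.
Step 5: alpha = 0.1. fail to reject H0.

tau_b = 0.2381 (C=13, D=8), p = 0.561905, fail to reject H0.


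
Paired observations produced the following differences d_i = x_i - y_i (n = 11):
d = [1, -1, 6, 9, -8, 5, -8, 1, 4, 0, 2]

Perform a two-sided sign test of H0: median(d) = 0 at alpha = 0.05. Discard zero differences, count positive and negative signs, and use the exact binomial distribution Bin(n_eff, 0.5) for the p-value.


Step 1: Discard zero differences. Original n = 11; n_eff = number of nonzero differences = 10.
Nonzero differences (with sign): +1, -1, +6, +9, -8, +5, -8, +1, +4, +2
Step 2: Count signs: positive = 7, negative = 3.
Step 3: Under H0: P(positive) = 0.5, so the number of positives S ~ Bin(10, 0.5).
Step 4: Two-sided exact p-value = sum of Bin(10,0.5) probabilities at or below the observed probability = 0.343750.
Step 5: alpha = 0.05. fail to reject H0.

n_eff = 10, pos = 7, neg = 3, p = 0.343750, fail to reject H0.


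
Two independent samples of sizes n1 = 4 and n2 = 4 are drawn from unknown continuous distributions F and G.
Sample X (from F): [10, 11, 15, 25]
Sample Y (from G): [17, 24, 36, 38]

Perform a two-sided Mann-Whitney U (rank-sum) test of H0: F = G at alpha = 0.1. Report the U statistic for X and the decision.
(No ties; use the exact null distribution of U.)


Step 1: Combine and sort all 8 observations; assign midranks.
sorted (value, group): (10,X), (11,X), (15,X), (17,Y), (24,Y), (25,X), (36,Y), (38,Y)
ranks: 10->1, 11->2, 15->3, 17->4, 24->5, 25->6, 36->7, 38->8
Step 2: Rank sum for X: R1 = 1 + 2 + 3 + 6 = 12.
Step 3: U_X = R1 - n1(n1+1)/2 = 12 - 4*5/2 = 12 - 10 = 2.
       U_Y = n1*n2 - U_X = 16 - 2 = 14.
Step 4: No ties, so the exact null distribution of U (based on enumerating the C(8,4) = 70 equally likely rank assignments) gives the two-sided p-value.
Step 5: p-value = 0.114286; compare to alpha = 0.1. fail to reject H0.

U_X = 2, p = 0.114286, fail to reject H0 at alpha = 0.1.


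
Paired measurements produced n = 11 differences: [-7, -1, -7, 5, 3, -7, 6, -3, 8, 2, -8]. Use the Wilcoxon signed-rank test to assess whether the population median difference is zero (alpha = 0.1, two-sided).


Step 1: Drop any zero differences (none here) and take |d_i|.
|d| = [7, 1, 7, 5, 3, 7, 6, 3, 8, 2, 8]
Step 2: Midrank |d_i| (ties get averaged ranks).
ranks: |7|->8, |1|->1, |7|->8, |5|->5, |3|->3.5, |7|->8, |6|->6, |3|->3.5, |8|->10.5, |2|->2, |8|->10.5
Step 3: Attach original signs; sum ranks with positive sign and with negative sign.
W+ = 5 + 3.5 + 6 + 10.5 + 2 = 27
W- = 8 + 1 + 8 + 8 + 3.5 + 10.5 = 39
(Check: W+ + W- = 66 should equal n(n+1)/2 = 66.)
Step 4: Test statistic W = min(W+, W-) = 27.
Step 5: Ties in |d|, so use the tie-corrected normal approximation.
        E[W] = n(n+1)/4 = 11*12/4 = 33.
        Tie groups: |d|=3 (t=2), |d|=7 (t=3), |d|=8 (t=2); sum(t^3 - t) = 36.
        Var[W] = n(n+1)(2n+1)/24 - sum(t^3-t)/48 = 3036/24 - 36/48 = 125.75.
        z = (W - E[W]) / sqrt(Var[W]) = (27 - 33) / 11.2138 = -0.5351.
        Two-sided p = 2*Phi(z) = 0.592613.
Step 6: alpha = 0.1. fail to reject H0.

W+ = 27, W- = 39, W = min = 27, p = 0.592613, fail to reject H0.


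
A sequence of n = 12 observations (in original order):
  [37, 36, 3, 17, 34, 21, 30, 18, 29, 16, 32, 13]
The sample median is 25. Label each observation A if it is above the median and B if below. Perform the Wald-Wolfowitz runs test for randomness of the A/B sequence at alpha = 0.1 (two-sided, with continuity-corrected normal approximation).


Step 1: Compute median = 25; label A = above, B = below.
Labels in order: AABBABABABAB  (n_A = 6, n_B = 6)
Step 2: Count runs R = 10.
Step 3: Under H0 (random ordering), E[R] = 2*n_A*n_B/(n_A+n_B) + 1 = 2*6*6/12 + 1 = 7.0000.
        Var[R] = 2*n_A*n_B*(2*n_A*n_B - n_A - n_B) / ((n_A+n_B)^2 * (n_A+n_B-1)) = 4320/1584 = 2.7273.
        SD[R] = 1.6514.
Step 4: Continuity-corrected z = (R - 0.5 - E[R]) / SD[R] = (10 - 0.5 - 7.0000) / 1.6514 = 1.5138.
Step 5: Two-sided p-value via normal approximation = 2*(1 - Phi(|z|)) = 0.130070.
Step 6: alpha = 0.1. fail to reject H0.

R = 10, z = 1.5138, p = 0.130070, fail to reject H0.


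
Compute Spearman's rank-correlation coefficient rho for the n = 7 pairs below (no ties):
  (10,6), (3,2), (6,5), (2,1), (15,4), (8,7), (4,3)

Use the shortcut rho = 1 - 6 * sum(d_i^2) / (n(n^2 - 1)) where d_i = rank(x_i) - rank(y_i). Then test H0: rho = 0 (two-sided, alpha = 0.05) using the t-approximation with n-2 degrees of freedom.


Step 1: Rank x and y separately (midranks; no ties here).
rank(x): 10->6, 3->2, 6->4, 2->1, 15->7, 8->5, 4->3
rank(y): 6->6, 2->2, 5->5, 1->1, 4->4, 7->7, 3->3
Step 2: d_i = R_x(i) - R_y(i); compute d_i^2.
  (6-6)^2=0, (2-2)^2=0, (4-5)^2=1, (1-1)^2=0, (7-4)^2=9, (5-7)^2=4, (3-3)^2=0
sum(d^2) = 14.
Step 3: rho = 1 - 6*14 / (7*(7^2 - 1)) = 1 - 84/336 = 0.750000.
Step 4: Under H0, t = rho * sqrt((n-2)/(1-rho^2)) = 2.5355 ~ t(5).
Step 5: Two-sided p-value from the t-distribution with 5 df = 0.052181.
Step 6: alpha = 0.05. fail to reject H0.

rho = 0.7500, p = 0.052181, fail to reject H0 at alpha = 0.05.


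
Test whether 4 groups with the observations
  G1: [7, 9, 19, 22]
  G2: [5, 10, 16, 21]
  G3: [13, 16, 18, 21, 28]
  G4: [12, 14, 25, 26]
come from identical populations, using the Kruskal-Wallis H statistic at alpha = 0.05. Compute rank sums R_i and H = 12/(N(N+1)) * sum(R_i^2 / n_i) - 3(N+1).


Step 1: Combine all N = 17 observations and assign midranks.
sorted (value, group, rank): (5,G2,1), (7,G1,2), (9,G1,3), (10,G2,4), (12,G4,5), (13,G3,6), (14,G4,7), (16,G2,8.5), (16,G3,8.5), (18,G3,10), (19,G1,11), (21,G2,12.5), (21,G3,12.5), (22,G1,14), (25,G4,15), (26,G4,16), (28,G3,17)
Step 2: Sum ranks within each group.
R_1 = 30 (n_1 = 4)
R_2 = 26 (n_2 = 4)
R_3 = 54 (n_3 = 5)
R_4 = 43 (n_4 = 4)
Step 3: H = 12/(N(N+1)) * sum(R_i^2/n_i) - 3(N+1)
     = 12/(17*18) * (30^2/4 + 26^2/4 + 54^2/5 + 43^2/4) - 3*18
     = 0.039216 * 1439.45 - 54
     = 2.449020.
Step 4: Ties present; correction factor C = 1 - 12/(17^3 - 17) = 0.997549. Corrected H = 2.449020 / 0.997549 = 2.455037.
Step 5: Under H0, H ~ chi^2(3); p-value = 0.483472.
Step 6: alpha = 0.05. fail to reject H0.

H = 2.4550, df = 3, p = 0.483472, fail to reject H0.


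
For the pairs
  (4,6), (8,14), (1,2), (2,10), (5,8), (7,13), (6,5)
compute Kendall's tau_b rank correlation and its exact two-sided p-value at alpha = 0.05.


Step 1: Enumerate the 21 unordered pairs (i,j) with i<j and classify each by sign(x_j-x_i) * sign(y_j-y_i).
  (1,2):dx=+4,dy=+8->C; (1,3):dx=-3,dy=-4->C; (1,4):dx=-2,dy=+4->D; (1,5):dx=+1,dy=+2->C
  (1,6):dx=+3,dy=+7->C; (1,7):dx=+2,dy=-1->D; (2,3):dx=-7,dy=-12->C; (2,4):dx=-6,dy=-4->C
  (2,5):dx=-3,dy=-6->C; (2,6):dx=-1,dy=-1->C; (2,7):dx=-2,dy=-9->C; (3,4):dx=+1,dy=+8->C
  (3,5):dx=+4,dy=+6->C; (3,6):dx=+6,dy=+11->C; (3,7):dx=+5,dy=+3->C; (4,5):dx=+3,dy=-2->D
  (4,6):dx=+5,dy=+3->C; (4,7):dx=+4,dy=-5->D; (5,6):dx=+2,dy=+5->C; (5,7):dx=+1,dy=-3->D
  (6,7):dx=-1,dy=-8->C
Step 2: C = 16, D = 5, total pairs = 21.
Step 3: tau = (C - D)/(n(n-1)/2) = (16 - 5)/21 = 0.523810.
Step 4: Exact two-sided p-value (enumerate n! = 5040 permutations of y under H0): p = 0.136111.
Step 5: alpha = 0.05. fail to reject H0.

tau_b = 0.5238 (C=16, D=5), p = 0.136111, fail to reject H0.


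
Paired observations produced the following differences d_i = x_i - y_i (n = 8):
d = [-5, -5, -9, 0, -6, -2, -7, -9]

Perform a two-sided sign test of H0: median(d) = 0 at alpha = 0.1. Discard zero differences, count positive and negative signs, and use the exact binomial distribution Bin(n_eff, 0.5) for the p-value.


Step 1: Discard zero differences. Original n = 8; n_eff = number of nonzero differences = 7.
Nonzero differences (with sign): -5, -5, -9, -6, -2, -7, -9
Step 2: Count signs: positive = 0, negative = 7.
Step 3: Under H0: P(positive) = 0.5, so the number of positives S ~ Bin(7, 0.5).
Step 4: Two-sided exact p-value = sum of Bin(7,0.5) probabilities at or below the observed probability = 0.015625.
Step 5: alpha = 0.1. reject H0.

n_eff = 7, pos = 0, neg = 7, p = 0.015625, reject H0.


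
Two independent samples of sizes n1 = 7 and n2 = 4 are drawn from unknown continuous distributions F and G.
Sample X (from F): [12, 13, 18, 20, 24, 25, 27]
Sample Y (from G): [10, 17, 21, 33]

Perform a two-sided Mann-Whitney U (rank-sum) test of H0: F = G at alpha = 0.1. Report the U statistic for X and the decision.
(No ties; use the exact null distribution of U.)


Step 1: Combine and sort all 11 observations; assign midranks.
sorted (value, group): (10,Y), (12,X), (13,X), (17,Y), (18,X), (20,X), (21,Y), (24,X), (25,X), (27,X), (33,Y)
ranks: 10->1, 12->2, 13->3, 17->4, 18->5, 20->6, 21->7, 24->8, 25->9, 27->10, 33->11
Step 2: Rank sum for X: R1 = 2 + 3 + 5 + 6 + 8 + 9 + 10 = 43.
Step 3: U_X = R1 - n1(n1+1)/2 = 43 - 7*8/2 = 43 - 28 = 15.
       U_Y = n1*n2 - U_X = 28 - 15 = 13.
Step 4: No ties, so the exact null distribution of U (based on enumerating the C(11,7) = 330 equally likely rank assignments) gives the two-sided p-value.
Step 5: p-value = 0.927273; compare to alpha = 0.1. fail to reject H0.

U_X = 15, p = 0.927273, fail to reject H0 at alpha = 0.1.


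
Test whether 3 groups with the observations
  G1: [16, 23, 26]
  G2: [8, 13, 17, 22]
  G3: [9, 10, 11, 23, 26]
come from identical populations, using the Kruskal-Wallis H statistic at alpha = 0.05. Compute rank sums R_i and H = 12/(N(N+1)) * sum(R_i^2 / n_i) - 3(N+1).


Step 1: Combine all N = 12 observations and assign midranks.
sorted (value, group, rank): (8,G2,1), (9,G3,2), (10,G3,3), (11,G3,4), (13,G2,5), (16,G1,6), (17,G2,7), (22,G2,8), (23,G1,9.5), (23,G3,9.5), (26,G1,11.5), (26,G3,11.5)
Step 2: Sum ranks within each group.
R_1 = 27 (n_1 = 3)
R_2 = 21 (n_2 = 4)
R_3 = 30 (n_3 = 5)
Step 3: H = 12/(N(N+1)) * sum(R_i^2/n_i) - 3(N+1)
     = 12/(12*13) * (27^2/3 + 21^2/4 + 30^2/5) - 3*13
     = 0.076923 * 533.25 - 39
     = 2.019231.
Step 4: Ties present; correction factor C = 1 - 12/(12^3 - 12) = 0.993007. Corrected H = 2.019231 / 0.993007 = 2.033451.
Step 5: Under H0, H ~ chi^2(2); p-value = 0.361778.
Step 6: alpha = 0.05. fail to reject H0.

H = 2.0335, df = 2, p = 0.361778, fail to reject H0.


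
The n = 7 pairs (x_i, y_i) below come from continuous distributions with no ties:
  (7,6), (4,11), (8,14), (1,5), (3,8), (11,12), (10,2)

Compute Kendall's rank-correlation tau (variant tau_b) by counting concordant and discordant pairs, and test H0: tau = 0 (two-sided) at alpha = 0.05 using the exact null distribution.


Step 1: Enumerate the 21 unordered pairs (i,j) with i<j and classify each by sign(x_j-x_i) * sign(y_j-y_i).
  (1,2):dx=-3,dy=+5->D; (1,3):dx=+1,dy=+8->C; (1,4):dx=-6,dy=-1->C; (1,5):dx=-4,dy=+2->D
  (1,6):dx=+4,dy=+6->C; (1,7):dx=+3,dy=-4->D; (2,3):dx=+4,dy=+3->C; (2,4):dx=-3,dy=-6->C
  (2,5):dx=-1,dy=-3->C; (2,6):dx=+7,dy=+1->C; (2,7):dx=+6,dy=-9->D; (3,4):dx=-7,dy=-9->C
  (3,5):dx=-5,dy=-6->C; (3,6):dx=+3,dy=-2->D; (3,7):dx=+2,dy=-12->D; (4,5):dx=+2,dy=+3->C
  (4,6):dx=+10,dy=+7->C; (4,7):dx=+9,dy=-3->D; (5,6):dx=+8,dy=+4->C; (5,7):dx=+7,dy=-6->D
  (6,7):dx=-1,dy=-10->C
Step 2: C = 13, D = 8, total pairs = 21.
Step 3: tau = (C - D)/(n(n-1)/2) = (13 - 8)/21 = 0.238095.
Step 4: Exact two-sided p-value (enumerate n! = 5040 permutations of y under H0): p = 0.561905.
Step 5: alpha = 0.05. fail to reject H0.

tau_b = 0.2381 (C=13, D=8), p = 0.561905, fail to reject H0.


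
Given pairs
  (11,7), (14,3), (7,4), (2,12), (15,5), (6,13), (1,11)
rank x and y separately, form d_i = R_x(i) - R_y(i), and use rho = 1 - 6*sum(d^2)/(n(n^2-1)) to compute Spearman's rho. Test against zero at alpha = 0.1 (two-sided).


Step 1: Rank x and y separately (midranks; no ties here).
rank(x): 11->5, 14->6, 7->4, 2->2, 15->7, 6->3, 1->1
rank(y): 7->4, 3->1, 4->2, 12->6, 5->3, 13->7, 11->5
Step 2: d_i = R_x(i) - R_y(i); compute d_i^2.
  (5-4)^2=1, (6-1)^2=25, (4-2)^2=4, (2-6)^2=16, (7-3)^2=16, (3-7)^2=16, (1-5)^2=16
sum(d^2) = 94.
Step 3: rho = 1 - 6*94 / (7*(7^2 - 1)) = 1 - 564/336 = -0.678571.
Step 4: Under H0, t = rho * sqrt((n-2)/(1-rho^2)) = -2.0657 ~ t(5).
Step 5: Two-sided p-value from the t-distribution with 5 df = 0.093750.
Step 6: alpha = 0.1. reject H0.

rho = -0.6786, p = 0.093750, reject H0 at alpha = 0.1.


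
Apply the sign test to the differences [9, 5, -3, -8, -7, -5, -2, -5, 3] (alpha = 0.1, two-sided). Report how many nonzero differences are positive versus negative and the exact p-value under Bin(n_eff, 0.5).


Step 1: Discard zero differences. Original n = 9; n_eff = number of nonzero differences = 9.
Nonzero differences (with sign): +9, +5, -3, -8, -7, -5, -2, -5, +3
Step 2: Count signs: positive = 3, negative = 6.
Step 3: Under H0: P(positive) = 0.5, so the number of positives S ~ Bin(9, 0.5).
Step 4: Two-sided exact p-value = sum of Bin(9,0.5) probabilities at or below the observed probability = 0.507812.
Step 5: alpha = 0.1. fail to reject H0.

n_eff = 9, pos = 3, neg = 6, p = 0.507812, fail to reject H0.


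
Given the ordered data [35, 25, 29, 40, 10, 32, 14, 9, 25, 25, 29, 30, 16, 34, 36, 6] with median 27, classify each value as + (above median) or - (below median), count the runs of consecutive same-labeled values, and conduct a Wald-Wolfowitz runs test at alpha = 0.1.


Step 1: Compute median = 27; label A = above, B = below.
Labels in order: ABAABABBBBAABAAB  (n_A = 8, n_B = 8)
Step 2: Count runs R = 10.
Step 3: Under H0 (random ordering), E[R] = 2*n_A*n_B/(n_A+n_B) + 1 = 2*8*8/16 + 1 = 9.0000.
        Var[R] = 2*n_A*n_B*(2*n_A*n_B - n_A - n_B) / ((n_A+n_B)^2 * (n_A+n_B-1)) = 14336/3840 = 3.7333.
        SD[R] = 1.9322.
Step 4: Continuity-corrected z = (R - 0.5 - E[R]) / SD[R] = (10 - 0.5 - 9.0000) / 1.9322 = 0.2588.
Step 5: Two-sided p-value via normal approximation = 2*(1 - Phi(|z|)) = 0.795809.
Step 6: alpha = 0.1. fail to reject H0.

R = 10, z = 0.2588, p = 0.795809, fail to reject H0.


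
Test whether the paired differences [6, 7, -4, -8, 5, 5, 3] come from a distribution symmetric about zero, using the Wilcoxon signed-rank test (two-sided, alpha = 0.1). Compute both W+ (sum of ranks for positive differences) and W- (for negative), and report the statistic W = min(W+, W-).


Step 1: Drop any zero differences (none here) and take |d_i|.
|d| = [6, 7, 4, 8, 5, 5, 3]
Step 2: Midrank |d_i| (ties get averaged ranks).
ranks: |6|->5, |7|->6, |4|->2, |8|->7, |5|->3.5, |5|->3.5, |3|->1
Step 3: Attach original signs; sum ranks with positive sign and with negative sign.
W+ = 5 + 6 + 3.5 + 3.5 + 1 = 19
W- = 2 + 7 = 9
(Check: W+ + W- = 28 should equal n(n+1)/2 = 28.)
Step 4: Test statistic W = min(W+, W-) = 9.
Step 5: Ties in |d|, so use the tie-corrected normal approximation.
        E[W] = n(n+1)/4 = 7*8/4 = 14.
        Tie groups: |d|=5 (t=2); sum(t^3 - t) = 6.
        Var[W] = n(n+1)(2n+1)/24 - sum(t^3-t)/48 = 840/24 - 6/48 = 34.875.
        z = (W - E[W]) / sqrt(Var[W]) = (9 - 14) / 5.9055 = -0.8467.
        Two-sided p = 2*Phi(z) = 0.397180.
Step 6: alpha = 0.1. fail to reject H0.

W+ = 19, W- = 9, W = min = 9, p = 0.397180, fail to reject H0.


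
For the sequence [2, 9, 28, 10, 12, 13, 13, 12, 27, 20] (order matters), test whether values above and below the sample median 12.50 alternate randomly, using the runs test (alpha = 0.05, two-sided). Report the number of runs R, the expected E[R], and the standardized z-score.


Step 1: Compute median = 12.50; label A = above, B = below.
Labels in order: BBABBAABAA  (n_A = 5, n_B = 5)
Step 2: Count runs R = 6.
Step 3: Under H0 (random ordering), E[R] = 2*n_A*n_B/(n_A+n_B) + 1 = 2*5*5/10 + 1 = 6.0000.
        Var[R] = 2*n_A*n_B*(2*n_A*n_B - n_A - n_B) / ((n_A+n_B)^2 * (n_A+n_B-1)) = 2000/900 = 2.2222.
        SD[R] = 1.4907.
Step 4: R = E[R], so z = 0 with no continuity correction.
Step 5: Two-sided p-value via normal approximation = 2*(1 - Phi(|z|)) = 1.000000.
Step 6: alpha = 0.05. fail to reject H0.

R = 6, z = 0.0000, p = 1.000000, fail to reject H0.


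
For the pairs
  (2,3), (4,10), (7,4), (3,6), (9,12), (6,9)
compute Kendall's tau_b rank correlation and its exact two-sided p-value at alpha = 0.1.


Step 1: Enumerate the 15 unordered pairs (i,j) with i<j and classify each by sign(x_j-x_i) * sign(y_j-y_i).
  (1,2):dx=+2,dy=+7->C; (1,3):dx=+5,dy=+1->C; (1,4):dx=+1,dy=+3->C; (1,5):dx=+7,dy=+9->C
  (1,6):dx=+4,dy=+6->C; (2,3):dx=+3,dy=-6->D; (2,4):dx=-1,dy=-4->C; (2,5):dx=+5,dy=+2->C
  (2,6):dx=+2,dy=-1->D; (3,4):dx=-4,dy=+2->D; (3,5):dx=+2,dy=+8->C; (3,6):dx=-1,dy=+5->D
  (4,5):dx=+6,dy=+6->C; (4,6):dx=+3,dy=+3->C; (5,6):dx=-3,dy=-3->C
Step 2: C = 11, D = 4, total pairs = 15.
Step 3: tau = (C - D)/(n(n-1)/2) = (11 - 4)/15 = 0.466667.
Step 4: Exact two-sided p-value (enumerate n! = 720 permutations of y under H0): p = 0.272222.
Step 5: alpha = 0.1. fail to reject H0.

tau_b = 0.4667 (C=11, D=4), p = 0.272222, fail to reject H0.


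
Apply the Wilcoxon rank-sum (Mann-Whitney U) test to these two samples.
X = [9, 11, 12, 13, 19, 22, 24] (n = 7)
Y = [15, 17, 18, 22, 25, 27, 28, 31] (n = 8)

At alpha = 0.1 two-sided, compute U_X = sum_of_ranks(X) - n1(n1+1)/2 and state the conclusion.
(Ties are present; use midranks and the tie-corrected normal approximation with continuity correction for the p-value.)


Step 1: Combine and sort all 15 observations; assign midranks.
sorted (value, group): (9,X), (11,X), (12,X), (13,X), (15,Y), (17,Y), (18,Y), (19,X), (22,X), (22,Y), (24,X), (25,Y), (27,Y), (28,Y), (31,Y)
ranks: 9->1, 11->2, 12->3, 13->4, 15->5, 17->6, 18->7, 19->8, 22->9.5, 22->9.5, 24->11, 25->12, 27->13, 28->14, 31->15
Step 2: Rank sum for X: R1 = 1 + 2 + 3 + 4 + 8 + 9.5 + 11 = 38.5.
Step 3: U_X = R1 - n1(n1+1)/2 = 38.5 - 7*8/2 = 38.5 - 28 = 10.5.
       U_Y = n1*n2 - U_X = 56 - 10.5 = 45.5.
Step 4: Ties are present, so use the tie-corrected normal approximation (with continuity correction) for the p-value.
Step 5: p-value = 0.048939; compare to alpha = 0.1. reject H0.

U_X = 10.5, p = 0.048939, reject H0 at alpha = 0.1.


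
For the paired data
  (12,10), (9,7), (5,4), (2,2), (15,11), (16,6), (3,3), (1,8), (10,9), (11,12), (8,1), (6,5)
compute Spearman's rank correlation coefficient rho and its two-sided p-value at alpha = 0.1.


Step 1: Rank x and y separately (midranks; no ties here).
rank(x): 12->10, 9->7, 5->4, 2->2, 15->11, 16->12, 3->3, 1->1, 10->8, 11->9, 8->6, 6->5
rank(y): 10->10, 7->7, 4->4, 2->2, 11->11, 6->6, 3->3, 8->8, 9->9, 12->12, 1->1, 5->5
Step 2: d_i = R_x(i) - R_y(i); compute d_i^2.
  (10-10)^2=0, (7-7)^2=0, (4-4)^2=0, (2-2)^2=0, (11-11)^2=0, (12-6)^2=36, (3-3)^2=0, (1-8)^2=49, (8-9)^2=1, (9-12)^2=9, (6-1)^2=25, (5-5)^2=0
sum(d^2) = 120.
Step 3: rho = 1 - 6*120 / (12*(12^2 - 1)) = 1 - 720/1716 = 0.580420.
Step 4: Under H0, t = rho * sqrt((n-2)/(1-rho^2)) = 2.2540 ~ t(10).
Step 5: Two-sided p-value from the t-distribution with 10 df = 0.047856.
Step 6: alpha = 0.1. reject H0.

rho = 0.5804, p = 0.047856, reject H0 at alpha = 0.1.


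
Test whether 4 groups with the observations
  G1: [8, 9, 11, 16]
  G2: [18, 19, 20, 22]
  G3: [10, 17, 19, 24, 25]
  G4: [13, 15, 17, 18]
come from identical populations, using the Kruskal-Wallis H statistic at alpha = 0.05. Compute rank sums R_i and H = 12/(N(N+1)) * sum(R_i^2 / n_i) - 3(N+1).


Step 1: Combine all N = 17 observations and assign midranks.
sorted (value, group, rank): (8,G1,1), (9,G1,2), (10,G3,3), (11,G1,4), (13,G4,5), (15,G4,6), (16,G1,7), (17,G3,8.5), (17,G4,8.5), (18,G2,10.5), (18,G4,10.5), (19,G2,12.5), (19,G3,12.5), (20,G2,14), (22,G2,15), (24,G3,16), (25,G3,17)
Step 2: Sum ranks within each group.
R_1 = 14 (n_1 = 4)
R_2 = 52 (n_2 = 4)
R_3 = 57 (n_3 = 5)
R_4 = 30 (n_4 = 4)
Step 3: H = 12/(N(N+1)) * sum(R_i^2/n_i) - 3(N+1)
     = 12/(17*18) * (14^2/4 + 52^2/4 + 57^2/5 + 30^2/4) - 3*18
     = 0.039216 * 1599.8 - 54
     = 8.737255.
Step 4: Ties present; correction factor C = 1 - 18/(17^3 - 17) = 0.996324. Corrected H = 8.737255 / 0.996324 = 8.769496.
Step 5: Under H0, H ~ chi^2(3); p-value = 0.032518.
Step 6: alpha = 0.05. reject H0.

H = 8.7695, df = 3, p = 0.032518, reject H0.


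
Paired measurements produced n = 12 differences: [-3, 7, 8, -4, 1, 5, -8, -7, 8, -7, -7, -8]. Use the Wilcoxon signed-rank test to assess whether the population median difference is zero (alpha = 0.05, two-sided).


Step 1: Drop any zero differences (none here) and take |d_i|.
|d| = [3, 7, 8, 4, 1, 5, 8, 7, 8, 7, 7, 8]
Step 2: Midrank |d_i| (ties get averaged ranks).
ranks: |3|->2, |7|->6.5, |8|->10.5, |4|->3, |1|->1, |5|->4, |8|->10.5, |7|->6.5, |8|->10.5, |7|->6.5, |7|->6.5, |8|->10.5
Step 3: Attach original signs; sum ranks with positive sign and with negative sign.
W+ = 6.5 + 10.5 + 1 + 4 + 10.5 = 32.5
W- = 2 + 3 + 10.5 + 6.5 + 6.5 + 6.5 + 10.5 = 45.5
(Check: W+ + W- = 78 should equal n(n+1)/2 = 78.)
Step 4: Test statistic W = min(W+, W-) = 32.5.
Step 5: Ties in |d|, so use the tie-corrected normal approximation.
        E[W] = n(n+1)/4 = 12*13/4 = 39.
        Tie groups: |d|=7 (t=4), |d|=8 (t=4); sum(t^3 - t) = 120.
        Var[W] = n(n+1)(2n+1)/24 - sum(t^3-t)/48 = 3900/24 - 120/48 = 160.
        z = (W - E[W]) / sqrt(Var[W]) = (32.5 - 39) / 12.6491 = -0.5139.
        Two-sided p = 2*Phi(z) = 0.607343.
Step 6: alpha = 0.05. fail to reject H0.

W+ = 32.5, W- = 45.5, W = min = 32.5, p = 0.607343, fail to reject H0.
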